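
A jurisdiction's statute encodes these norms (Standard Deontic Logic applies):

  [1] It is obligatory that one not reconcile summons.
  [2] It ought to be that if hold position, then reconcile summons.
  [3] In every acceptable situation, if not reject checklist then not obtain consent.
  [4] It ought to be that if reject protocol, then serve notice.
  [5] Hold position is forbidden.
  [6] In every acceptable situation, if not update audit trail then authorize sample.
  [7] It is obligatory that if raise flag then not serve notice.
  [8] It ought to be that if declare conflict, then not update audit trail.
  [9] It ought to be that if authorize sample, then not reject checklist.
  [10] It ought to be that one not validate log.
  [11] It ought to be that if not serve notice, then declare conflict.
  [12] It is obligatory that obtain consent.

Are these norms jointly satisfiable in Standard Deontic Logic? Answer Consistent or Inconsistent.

Consistent

Premise 2 is O(hold_position → reconcile_summons), but O(hold_position) is not derivable from the premises, so it does not yield O(reconcile_summons).
So O(reconcile_summons) is not derivable, and the apparent clash with O(¬reconcile_summons) does not arise.
A world satisfying every obligation exists (e.g. authorize_sample=false, declare_conflict=false, hold_position=false, obtain_consent=true, raise_flag=false, reconcile_summons=false, reject_checklist=true, reject_protocol=false, serve_notice=true, update_audit_trail=true, validate_log=false); no atom is both obligatory and forbidden, so the set is consistent.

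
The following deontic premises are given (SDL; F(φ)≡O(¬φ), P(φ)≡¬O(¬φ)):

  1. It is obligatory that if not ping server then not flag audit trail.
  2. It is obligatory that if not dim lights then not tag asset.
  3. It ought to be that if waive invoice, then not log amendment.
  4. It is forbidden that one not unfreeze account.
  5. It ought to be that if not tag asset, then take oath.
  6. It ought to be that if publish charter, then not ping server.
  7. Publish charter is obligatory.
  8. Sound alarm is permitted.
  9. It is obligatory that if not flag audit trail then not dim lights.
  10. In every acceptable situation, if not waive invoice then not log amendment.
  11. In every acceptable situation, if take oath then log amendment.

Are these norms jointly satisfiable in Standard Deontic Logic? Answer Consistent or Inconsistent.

Inconsistent

Premises 3 and 10 are O(waive_invoice → ¬log_amendment) and O(¬waive_invoice → ¬log_amendment); every ideal world satisfies waive_invoice or ¬waive_invoice, so in either case ¬log_amendment holds — hence O(¬log_amendment).
The contrapositive of premise 11 (O(take_oath → log_amendment)) is O(¬log_amendment → ¬take_oath), and O(¬log_amendment) is already established, so O(¬take_oath).
The contrapositive of premise 5 (O(¬tag_asset → take_oath)) is O(¬take_oath → tag_asset), and O(¬take_oath) is already established, so O(tag_asset).
Premise 2, O(¬dim_lights → ¬tag_asset), contraposes to O(tag_asset → dim_lights); with O(tag_asset) we get O(dim_lights).
Premise 9 is O(¬flag_audit_trail → ¬dim_lights); contrapositively O(dim_lights → flag_audit_trail). Since O(dim_lights) holds, K gives O(flag_audit_trail).
Premise 1, O(¬ping_server → ¬flag_audit_trail), contraposes to O(flag_audit_trail → ping_server); with O(flag_audit_trail) we get O(ping_server).
The contrapositive of premise 6 (O(publish_charter → ¬ping_server)) is O(ping_server → ¬publish_charter), and O(ping_server) is already established, so O(¬publish_charter).
Yet premise 7 states O(publish_charter).
We now have both O(¬publish_charter) and O(publish_charter) — publish_charter is simultaneously obligatory and forbidden, violating the D-axiom.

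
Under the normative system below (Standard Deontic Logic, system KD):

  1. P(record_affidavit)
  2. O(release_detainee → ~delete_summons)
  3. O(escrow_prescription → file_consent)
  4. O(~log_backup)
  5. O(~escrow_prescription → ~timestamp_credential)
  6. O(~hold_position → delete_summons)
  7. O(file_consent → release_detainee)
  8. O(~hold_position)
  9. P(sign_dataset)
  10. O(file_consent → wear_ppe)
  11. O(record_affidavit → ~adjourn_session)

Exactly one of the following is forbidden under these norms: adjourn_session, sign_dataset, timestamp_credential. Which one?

timestamp_credential

Premise 8 gives O(~hold_position).
With premise 6, O(~hold_position → delete_summons), the K-axiom yields O(delete_summons).
Premise 2 is O(release_detainee → ~delete_summons); contrapositively O(delete_summons → ~release_detainee). Since O(delete_summons) holds, K gives O(~release_detainee).
Premise 7, O(file_consent → release_detainee), contraposes to O(~release_detainee → ~file_consent); with O(~release_detainee) we get O(~file_consent).
Premise 3 is O(escrow_prescription → file_consent); contrapositively O(~file_consent → ~escrow_prescription). Since O(~file_consent) holds, K gives O(~escrow_prescription).
From O(~escrow_prescription) and premise 5, O(~escrow_prescription → ~timestamp_credential), we obtain O(~timestamp_credential).
So O(~timestamp_credential) holds, i.e. timestamp_credential is forbidden. None of the other listed options is forbidden under the premises.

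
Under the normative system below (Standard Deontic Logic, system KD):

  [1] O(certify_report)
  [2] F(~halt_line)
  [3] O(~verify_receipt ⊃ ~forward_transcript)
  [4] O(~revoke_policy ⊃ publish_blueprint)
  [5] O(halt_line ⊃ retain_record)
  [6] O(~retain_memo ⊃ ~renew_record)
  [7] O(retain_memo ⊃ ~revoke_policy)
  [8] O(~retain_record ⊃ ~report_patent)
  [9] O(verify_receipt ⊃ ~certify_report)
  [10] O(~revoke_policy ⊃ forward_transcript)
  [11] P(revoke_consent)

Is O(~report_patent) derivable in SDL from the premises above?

No

Premise 8 is O(~retain_record ⊃ ~report_patent), but O(~retain_record) is not derivable from the premises, so it does not yield O(~report_patent).
No other premise forces O(~report_patent). An ideal world satisfying every premise can still have ~report_patent false, so O(~report_patent) is not derivable.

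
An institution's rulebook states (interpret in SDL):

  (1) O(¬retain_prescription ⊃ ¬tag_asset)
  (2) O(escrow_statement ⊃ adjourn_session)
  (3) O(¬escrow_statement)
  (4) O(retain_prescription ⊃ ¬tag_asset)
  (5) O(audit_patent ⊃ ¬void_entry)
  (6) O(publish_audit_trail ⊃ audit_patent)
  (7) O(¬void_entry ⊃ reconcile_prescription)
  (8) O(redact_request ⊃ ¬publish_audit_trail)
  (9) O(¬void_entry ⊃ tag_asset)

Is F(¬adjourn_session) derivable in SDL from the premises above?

No

Premise 2 is O(escrow_statement ⊃ adjourn_session), but O(escrow_statement) is not derivable from the premises, so it does not yield O(adjourn_session).
No other premise forces O(adjourn_session). An ideal world satisfying every premise can still have ¬adjourn_session true, so F(¬adjourn_session) is not derivable.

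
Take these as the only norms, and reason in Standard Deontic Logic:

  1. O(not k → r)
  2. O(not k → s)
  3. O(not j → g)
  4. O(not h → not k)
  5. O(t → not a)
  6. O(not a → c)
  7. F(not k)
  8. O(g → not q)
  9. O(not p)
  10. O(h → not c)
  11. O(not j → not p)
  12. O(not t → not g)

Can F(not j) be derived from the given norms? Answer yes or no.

Yes

F(not k) at premise 7 means O(k).
Premise 4 is O(not h → not k); contrapositively O(k → h). Since O(k) holds, K gives O(h).
From O(h) and premise 10, O(h → not c), we obtain O(not c).
Premise 6, O(not a → c), contraposes to O(not c → a); with O(not c) we get O(a).
Premise 5 is O(t → not a); contrapositively O(a → not t). Since O(a) holds, K gives O(not t).
Premise 12 is O(not t → not g); since O(not t), deontic closure gives O(not g).
Premise 3, O(not j → g), contraposes to O(not g → j); with O(not g) we get O(j).
Premises 1, 2, 8, 9, 11 do not contribute to this derivation.
So O(j) holds, i.e. F(not j). The claim follows.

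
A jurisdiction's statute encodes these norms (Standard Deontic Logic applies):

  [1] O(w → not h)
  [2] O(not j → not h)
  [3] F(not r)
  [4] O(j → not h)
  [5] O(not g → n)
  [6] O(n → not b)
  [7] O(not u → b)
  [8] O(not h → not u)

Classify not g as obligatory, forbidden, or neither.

By case analysis on j: premise 4 gives O(j → not h) and premise 2 gives O(not j → not h), so O(not h) either way.
With premise 8, O(not h → not u), the K-axiom yields O(not u).
With premise 7, O(not u → b), the K-axiom yields O(b).
Premise 6 is O(n → not b); contrapositively O(b → not n). Since O(b) holds, K gives O(not n).
Premise 5, O(not g → n), contraposes to O(not n → g); with O(not n) we get O(g).
Premises 1, 3 do not contribute to this derivation.
Thus O(g), which is F(not g): not g is forbidden.

Forbidden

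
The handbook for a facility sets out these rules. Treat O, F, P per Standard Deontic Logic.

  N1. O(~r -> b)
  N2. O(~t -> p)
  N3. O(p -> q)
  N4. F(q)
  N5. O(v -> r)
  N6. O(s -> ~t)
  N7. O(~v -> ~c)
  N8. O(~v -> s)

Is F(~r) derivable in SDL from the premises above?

Premise 4 is F(q), i.e. O(~q).
Premise 3, O(p -> q), contraposes to O(~q -> ~p); with O(~q) we get O(~p).
The contrapositive of premise 2 (O(~t -> p)) is O(~p -> t), and O(~p) is already established, so O(t).
Premise 6, O(s -> ~t), contraposes to O(t -> ~s); with O(t) we get O(~s).
Premise 8 is O(~v -> s); contrapositively O(~s -> v). Since O(~s) holds, K gives O(v).
From O(v) and premise 5, O(v -> r), we obtain O(r).
Premises 1, 7 do not contribute to this derivation.
So O(r) holds, i.e. F(~r). The claim follows.

Yes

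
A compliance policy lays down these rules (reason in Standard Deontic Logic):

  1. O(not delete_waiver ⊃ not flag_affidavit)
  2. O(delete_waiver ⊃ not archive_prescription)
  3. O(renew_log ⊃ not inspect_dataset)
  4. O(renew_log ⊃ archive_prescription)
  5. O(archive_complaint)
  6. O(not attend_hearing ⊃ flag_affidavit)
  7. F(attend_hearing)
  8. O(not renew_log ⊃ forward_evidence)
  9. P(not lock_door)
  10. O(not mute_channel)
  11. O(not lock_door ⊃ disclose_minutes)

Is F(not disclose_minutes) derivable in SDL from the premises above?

No

Premise 11 is O(not lock_door ⊃ disclose_minutes), but O(not lock_door) is not derivable from the premises (the permission P(not lock_door) asserts only not O(lock_door), not O(not lock_door)), so it does not yield O(disclose_minutes).
No other premise forces O(disclose_minutes). An ideal world satisfying every premise can still have not disclose_minutes true, so F(not disclose_minutes) is not derivable.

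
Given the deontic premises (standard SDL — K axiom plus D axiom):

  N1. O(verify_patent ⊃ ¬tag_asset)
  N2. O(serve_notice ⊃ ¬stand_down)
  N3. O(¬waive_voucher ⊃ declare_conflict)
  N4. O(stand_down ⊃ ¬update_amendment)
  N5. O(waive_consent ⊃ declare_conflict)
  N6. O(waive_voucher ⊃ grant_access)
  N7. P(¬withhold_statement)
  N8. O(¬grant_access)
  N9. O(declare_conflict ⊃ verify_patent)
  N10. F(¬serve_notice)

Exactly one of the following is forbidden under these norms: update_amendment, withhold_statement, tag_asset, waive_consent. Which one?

From premise 8 we have O(¬grant_access).
The contrapositive of premise 6 (O(waive_voucher ⊃ grant_access)) is O(¬grant_access ⊃ ¬waive_voucher), and O(¬grant_access) is already established, so O(¬waive_voucher).
With premise 3, O(¬waive_voucher ⊃ declare_conflict), the K-axiom yields O(declare_conflict).
Applying K to premise 9 (O(declare_conflict ⊃ verify_patent)) and O(declare_conflict) yields O(verify_patent).
Applying K to premise 1 (O(verify_patent ⊃ ¬tag_asset)) and O(verify_patent) yields O(¬tag_asset).
So O(¬tag_asset) holds, i.e. tag_asset is forbidden. None of the other listed options is forbidden under the premises.

tag_asset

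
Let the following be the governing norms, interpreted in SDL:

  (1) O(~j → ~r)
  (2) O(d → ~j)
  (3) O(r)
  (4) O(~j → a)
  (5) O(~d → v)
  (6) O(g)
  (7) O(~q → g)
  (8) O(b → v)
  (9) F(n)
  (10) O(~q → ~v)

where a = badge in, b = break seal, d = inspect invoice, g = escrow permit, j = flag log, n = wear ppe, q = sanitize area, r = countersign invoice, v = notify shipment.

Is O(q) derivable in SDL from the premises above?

Yes

From premise 3 we have O(r).
The contrapositive of premise 1 (O(~j → ~r)) is O(r → j), and O(r) is already established, so O(j).
Premise 2 is O(d → ~j); contrapositively O(j → ~d). Since O(j) holds, K gives O(~d).
Premise 5 is O(~d → v); since O(~d), deontic closure gives O(v).
Premise 10 is O(~q → ~v); contrapositively O(v → q). Since O(v) holds, K gives O(q).
Premises 4, 6, 7, 8, 9 do not contribute to this derivation.
So O(q) follows.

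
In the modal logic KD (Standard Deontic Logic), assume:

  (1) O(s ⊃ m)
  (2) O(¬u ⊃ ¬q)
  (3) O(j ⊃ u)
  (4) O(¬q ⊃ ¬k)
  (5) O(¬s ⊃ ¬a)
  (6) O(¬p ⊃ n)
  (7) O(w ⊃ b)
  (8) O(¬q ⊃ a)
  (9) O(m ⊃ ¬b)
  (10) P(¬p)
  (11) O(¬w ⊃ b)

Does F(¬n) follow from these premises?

Premise 6 is O(¬p ⊃ n), but O(¬p) is not derivable from the premises (the permission P(¬p) asserts only ¬O(p), not O(¬p)), so it does not yield O(n).
No other premise forces O(n). An ideal world satisfying every premise can still have ¬n true, so F(¬n) is not derivable.

No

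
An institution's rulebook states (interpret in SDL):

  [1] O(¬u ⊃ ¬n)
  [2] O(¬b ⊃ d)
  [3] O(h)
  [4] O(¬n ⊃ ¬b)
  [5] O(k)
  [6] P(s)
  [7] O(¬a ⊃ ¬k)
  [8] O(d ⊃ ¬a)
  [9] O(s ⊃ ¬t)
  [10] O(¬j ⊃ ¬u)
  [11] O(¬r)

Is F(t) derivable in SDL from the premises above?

Premise 9 is O(s ⊃ ¬t), but O(s) is not derivable from the premises (the permission P(s) asserts only ¬O(¬s), not O(s)), so it does not yield O(¬t).
No other premise forces O(¬t). An ideal world satisfying every premise can still have t true, so F(t) is not derivable.

No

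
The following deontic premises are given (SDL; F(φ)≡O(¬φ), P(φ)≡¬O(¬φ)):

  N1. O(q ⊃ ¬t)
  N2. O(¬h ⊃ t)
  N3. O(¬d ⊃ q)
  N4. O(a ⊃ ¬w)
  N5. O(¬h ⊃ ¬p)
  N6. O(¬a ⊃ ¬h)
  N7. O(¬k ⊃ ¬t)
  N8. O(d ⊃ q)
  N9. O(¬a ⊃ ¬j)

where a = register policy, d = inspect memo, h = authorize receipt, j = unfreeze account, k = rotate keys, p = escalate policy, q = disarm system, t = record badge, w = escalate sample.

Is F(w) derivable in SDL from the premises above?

Premises 8 and 3 cover both cases: O(d ⊃ q) and O(¬d ⊃ q). Since d ∨ ¬d is a tautology, O(q) follows.
Applying K to premise 1 (O(q ⊃ ¬t)) and O(q) yields O(¬t).
The contrapositive of premise 2 (O(¬h ⊃ t)) is O(¬t ⊃ h), and O(¬t) is already established, so O(h).
Premise 6 is O(¬a ⊃ ¬h); contrapositively O(h ⊃ a). Since O(h) holds, K gives O(a).
With premise 4, O(a ⊃ ¬w), the K-axiom yields O(¬w).
Premises 5, 7, 9 do not contribute to this derivation.
So O(¬w) holds, i.e. F(w). The claim follows.

Yes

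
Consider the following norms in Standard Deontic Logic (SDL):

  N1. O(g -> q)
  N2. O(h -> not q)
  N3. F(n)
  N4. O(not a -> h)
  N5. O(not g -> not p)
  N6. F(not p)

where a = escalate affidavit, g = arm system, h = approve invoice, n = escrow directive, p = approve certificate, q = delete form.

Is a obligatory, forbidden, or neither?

Premise 6 is F(not p), i.e. O(p).
Premise 5 is O(not g -> not p); contrapositively O(p -> g). Since O(p) holds, K gives O(g).
Applying K to premise 1 (O(g -> q)) and O(g) yields O(q).
Premise 2 is O(h -> not q); contrapositively O(q -> not h). Since O(q) holds, K gives O(not h).
Premise 4 is O(not a -> h); contrapositively O(not h -> a). Since O(not h) holds, K gives O(a).
Premise 3 does not contribute to this derivation.
Hence a is obligatory.

Obligatory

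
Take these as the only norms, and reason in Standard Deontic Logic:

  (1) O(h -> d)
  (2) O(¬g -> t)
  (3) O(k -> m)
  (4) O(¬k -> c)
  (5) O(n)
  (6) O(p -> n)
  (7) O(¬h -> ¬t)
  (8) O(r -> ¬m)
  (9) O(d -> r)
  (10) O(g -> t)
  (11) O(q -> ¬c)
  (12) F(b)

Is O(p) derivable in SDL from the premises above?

Premise 6 is O(p -> n); even if O(n) held, inferring O(p) would be affirming the consequent — invalid.
No other premise forces O(p). An ideal world satisfying every premise can still have p false, so O(p) is not derivable.

No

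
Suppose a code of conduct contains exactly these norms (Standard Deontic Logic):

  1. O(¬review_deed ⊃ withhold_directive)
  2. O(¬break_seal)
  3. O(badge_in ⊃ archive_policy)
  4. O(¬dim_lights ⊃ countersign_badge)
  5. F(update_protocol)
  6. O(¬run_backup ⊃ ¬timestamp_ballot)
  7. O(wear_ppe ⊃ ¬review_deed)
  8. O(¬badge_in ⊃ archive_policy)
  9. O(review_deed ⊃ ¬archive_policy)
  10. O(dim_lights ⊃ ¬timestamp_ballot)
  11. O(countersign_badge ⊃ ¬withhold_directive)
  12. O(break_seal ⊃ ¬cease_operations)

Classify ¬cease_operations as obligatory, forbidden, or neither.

Neither

Premise 12 is O(break_seal ⊃ ¬cease_operations), but O(break_seal) is not derivable from the premises, so it does not yield O(¬cease_operations).
No premise or chain of K-axiom applications forces O(¬cease_operations), and none forces O(cease_operations). So ¬cease_operations is neither obligatory nor forbidden under these norms.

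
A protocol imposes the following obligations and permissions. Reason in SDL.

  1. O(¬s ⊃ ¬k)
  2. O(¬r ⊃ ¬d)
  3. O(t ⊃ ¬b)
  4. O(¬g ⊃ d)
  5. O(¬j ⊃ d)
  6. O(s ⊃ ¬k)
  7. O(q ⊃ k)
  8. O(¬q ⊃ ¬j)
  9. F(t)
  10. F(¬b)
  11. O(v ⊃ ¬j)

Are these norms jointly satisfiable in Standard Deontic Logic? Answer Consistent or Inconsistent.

Consistent

Premise 3 is O(t ⊃ ¬b), but O(t) is not derivable from the premises, so it does not yield O(¬b).
So O(¬b) is not derivable, and the apparent clash with O(b) does not arise.
A world satisfying every obligation exists (e.g. b=true, d=true, g=false, j=false, k=false, q=false, r=true, s=false, t=false, v=false); no atom is both obligatory and forbidden, so the set is consistent.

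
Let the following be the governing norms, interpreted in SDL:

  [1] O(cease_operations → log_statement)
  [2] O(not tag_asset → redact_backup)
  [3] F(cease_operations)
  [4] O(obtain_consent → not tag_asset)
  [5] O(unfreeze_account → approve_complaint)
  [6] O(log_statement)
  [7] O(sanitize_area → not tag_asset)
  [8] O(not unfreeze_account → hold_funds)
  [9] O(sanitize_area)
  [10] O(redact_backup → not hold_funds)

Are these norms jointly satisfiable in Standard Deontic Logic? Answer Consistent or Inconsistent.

Consistent

Premise 1 is O(cease_operations → log_statement); even if O(log_statement) held, inferring O(cease_operations) would be affirming the consequent — invalid.
So O(cease_operations) is not derivable, and the apparent clash with O(not cease_operations) does not arise.
A world satisfying every obligation exists (e.g. approve_complaint=true, cease_operations=false, hold_funds=false, log_statement=true, obtain_consent=false, redact_backup=true, sanitize_area=true, tag_asset=false, unfreeze_account=true); no atom is both obligatory and forbidden, so the set is consistent.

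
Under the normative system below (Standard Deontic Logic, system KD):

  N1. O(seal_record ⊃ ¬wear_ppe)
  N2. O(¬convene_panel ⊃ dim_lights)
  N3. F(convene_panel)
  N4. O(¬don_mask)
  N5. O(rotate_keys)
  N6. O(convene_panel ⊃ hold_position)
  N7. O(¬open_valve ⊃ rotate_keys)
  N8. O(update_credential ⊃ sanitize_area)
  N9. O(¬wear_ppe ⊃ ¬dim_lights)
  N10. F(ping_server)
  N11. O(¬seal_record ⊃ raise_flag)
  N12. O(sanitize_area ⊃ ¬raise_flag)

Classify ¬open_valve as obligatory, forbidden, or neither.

Premise 7 is O(¬open_valve ⊃ rotate_keys); even if O(rotate_keys) held, inferring O(¬open_valve) would be affirming the consequent — invalid.
No premise or chain of K-axiom applications forces O(¬open_valve), and none forces O(open_valve). So ¬open_valve is neither obligatory nor forbidden under these norms.

Neither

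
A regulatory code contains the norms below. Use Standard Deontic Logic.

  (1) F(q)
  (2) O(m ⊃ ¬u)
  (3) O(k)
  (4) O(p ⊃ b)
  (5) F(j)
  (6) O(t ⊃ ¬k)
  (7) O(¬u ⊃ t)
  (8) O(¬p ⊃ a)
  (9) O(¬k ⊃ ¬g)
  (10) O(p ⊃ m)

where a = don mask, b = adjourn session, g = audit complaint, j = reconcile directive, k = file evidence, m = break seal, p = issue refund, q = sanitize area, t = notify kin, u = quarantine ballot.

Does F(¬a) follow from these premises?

Yes

Premise 3 states O(k) outright.
Premise 6, O(t ⊃ ¬k), contraposes to O(k ⊃ ¬t); with O(k) we get O(¬t).
The contrapositive of premise 7 (O(¬u ⊃ t)) is O(¬t ⊃ u), and O(¬t) is already established, so O(u).
Premise 2, O(m ⊃ ¬u), contraposes to O(u ⊃ ¬m); with O(u) we get O(¬m).
Premise 10, O(p ⊃ m), contraposes to O(¬m ⊃ ¬p); with O(¬m) we get O(¬p).
Applying K to premise 8 (O(¬p ⊃ a)) and O(¬p) yields O(a).
Premises 1, 4, 5, 9 do not contribute to this derivation.
So O(a) holds, i.e. F(¬a). The claim follows.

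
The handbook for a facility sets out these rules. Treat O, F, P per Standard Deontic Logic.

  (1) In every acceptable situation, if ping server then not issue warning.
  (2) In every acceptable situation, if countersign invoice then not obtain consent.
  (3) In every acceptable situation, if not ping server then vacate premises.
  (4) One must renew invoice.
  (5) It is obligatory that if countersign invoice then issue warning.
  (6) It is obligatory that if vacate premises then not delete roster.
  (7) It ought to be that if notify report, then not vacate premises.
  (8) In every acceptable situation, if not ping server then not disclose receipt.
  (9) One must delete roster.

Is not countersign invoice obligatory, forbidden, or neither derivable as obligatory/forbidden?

Premise 9 gives O(delete_roster).
Premise 6 is O(vacate_premises → ¬delete_roster); contrapositively O(delete_roster → ¬vacate_premises). Since O(delete_roster) holds, K gives O(¬vacate_premises).
Premise 3 is O(¬ping_server → vacate_premises); contrapositively O(¬vacate_premises → ping_server). Since O(¬vacate_premises) holds, K gives O(ping_server).
Applying K to premise 1 (O(ping_server → ¬issue_warning)) and O(ping_server) yields O(¬issue_warning).
The contrapositive of premise 5 (O(countersign_invoice → issue_warning)) is O(¬issue_warning → ¬countersign_invoice), and O(¬issue_warning) is already established, so O(¬countersign_invoice).
Premises 2, 4, 7, 8 do not contribute to this derivation.
Hence ¬countersign_invoice is obligatory.

Obligatory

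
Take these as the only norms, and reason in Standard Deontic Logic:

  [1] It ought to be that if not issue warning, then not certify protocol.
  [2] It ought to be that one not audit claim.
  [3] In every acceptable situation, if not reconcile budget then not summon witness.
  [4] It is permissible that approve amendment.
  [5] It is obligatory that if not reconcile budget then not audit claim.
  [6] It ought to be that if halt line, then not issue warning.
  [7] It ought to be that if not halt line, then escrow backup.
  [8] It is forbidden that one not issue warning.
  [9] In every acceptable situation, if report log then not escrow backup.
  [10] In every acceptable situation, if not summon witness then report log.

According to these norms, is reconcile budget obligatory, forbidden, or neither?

Obligatory

F(¬issue_warning) at premise 8 means O(issue_warning).
Premise 6, O(halt_line → ¬issue_warning), contraposes to O(issue_warning → ¬halt_line); with O(issue_warning) we get O(¬halt_line).
Applying K to premise 7 (O(¬halt_line → escrow_backup)) and O(¬halt_line) yields O(escrow_backup).
Premise 9, O(report_log → ¬escrow_backup), contraposes to O(escrow_backup → ¬report_log); with O(escrow_backup) we get O(¬report_log).
The contrapositive of premise 10 (O(¬summon_witness → report_log)) is O(¬report_log → summon_witness), and O(¬report_log) is already established, so O(summon_witness).
Premise 3 is O(¬reconcile_budget → ¬summon_witness); contrapositively O(summon_witness → reconcile_budget). Since O(summon_witness) holds, K gives O(reconcile_budget).
Premises 1, 2, 4, 5 do not contribute to this derivation.
Hence reconcile_budget is obligatory.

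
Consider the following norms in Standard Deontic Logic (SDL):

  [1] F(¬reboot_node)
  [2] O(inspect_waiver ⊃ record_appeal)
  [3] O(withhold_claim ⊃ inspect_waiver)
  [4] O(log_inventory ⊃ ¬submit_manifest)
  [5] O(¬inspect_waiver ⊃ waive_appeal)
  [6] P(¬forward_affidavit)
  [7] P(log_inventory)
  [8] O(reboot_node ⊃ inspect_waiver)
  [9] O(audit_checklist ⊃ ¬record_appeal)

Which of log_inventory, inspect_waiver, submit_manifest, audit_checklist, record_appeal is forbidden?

Premise 1, F(¬reboot_node), is equivalent to O(reboot_node).
Premise 8 is O(reboot_node ⊃ inspect_waiver); since O(reboot_node), deontic closure gives O(inspect_waiver).
Applying K to premise 2 (O(inspect_waiver ⊃ record_appeal)) and O(inspect_waiver) yields O(record_appeal).
The contrapositive of premise 9 (O(audit_checklist ⊃ ¬record_appeal)) is O(record_appeal ⊃ ¬audit_checklist), and O(record_appeal) is already established, so O(¬audit_checklist).
So O(¬audit_checklist) holds, i.e. audit_checklist is forbidden. None of the other listed options is forbidden under the premises.

audit_checklist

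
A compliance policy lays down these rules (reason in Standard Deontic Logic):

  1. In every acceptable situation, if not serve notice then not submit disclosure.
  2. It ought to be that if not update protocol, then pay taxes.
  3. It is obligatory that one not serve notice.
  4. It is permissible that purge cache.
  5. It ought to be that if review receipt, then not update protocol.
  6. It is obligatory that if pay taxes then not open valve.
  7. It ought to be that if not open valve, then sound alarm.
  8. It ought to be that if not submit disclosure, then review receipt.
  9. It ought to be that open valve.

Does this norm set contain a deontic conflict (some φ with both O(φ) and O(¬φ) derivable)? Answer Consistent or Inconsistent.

Premise 9 gives O(open_valve).
Premise 6 is O(pay_taxes → ¬open_valve); contrapositively O(open_valve → ¬pay_taxes). Since O(open_valve) holds, K gives O(¬pay_taxes).
Premise 2, O(¬update_protocol → pay_taxes), contraposes to O(¬pay_taxes → update_protocol); with O(¬pay_taxes) we get O(update_protocol).
Premise 5, O(review_receipt → ¬update_protocol), contraposes to O(update_protocol → ¬review_receipt); with O(update_protocol) we get O(¬review_receipt).
Premise 8 is O(¬submit_disclosure → review_receipt); contrapositively O(¬review_receipt → submit_disclosure). Since O(¬review_receipt) holds, K gives O(submit_disclosure).
Premise 1, O(¬serve_notice → ¬submit_disclosure), contraposes to O(submit_disclosure → serve_notice); with O(submit_disclosure) we get O(serve_notice).
However, premise 3 gives O(¬serve_notice).
We now have both O(serve_notice) and O(¬serve_notice) — serve_notice is simultaneously obligatory and forbidden, violating the D-axiom.

Inconsistent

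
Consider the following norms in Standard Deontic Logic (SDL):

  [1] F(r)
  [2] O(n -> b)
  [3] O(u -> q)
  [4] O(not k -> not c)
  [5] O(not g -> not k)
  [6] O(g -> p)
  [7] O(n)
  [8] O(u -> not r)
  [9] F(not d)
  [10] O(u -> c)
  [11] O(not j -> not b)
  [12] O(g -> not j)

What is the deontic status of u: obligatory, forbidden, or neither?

Forbidden

Premise 7 states O(n) outright.
From O(n) and premise 2, O(n -> b), we obtain O(b).
Premise 11, O(not j -> not b), contraposes to O(b -> j); with O(b) we get O(j).
The contrapositive of premise 12 (O(g -> not j)) is O(j -> not g), and O(j) is already established, so O(not g).
With premise 5, O(not g -> not k), the K-axiom yields O(not k).
Applying K to premise 4 (O(not k -> not c)) and O(not k) yields O(not c).
Premise 10, O(u -> c), contraposes to O(not c -> not u); with O(not c) we get O(not u).
Premises 1, 3, 6, 8, 9 do not contribute to this derivation.
Thus O(not u), which is F(u): u is forbidden.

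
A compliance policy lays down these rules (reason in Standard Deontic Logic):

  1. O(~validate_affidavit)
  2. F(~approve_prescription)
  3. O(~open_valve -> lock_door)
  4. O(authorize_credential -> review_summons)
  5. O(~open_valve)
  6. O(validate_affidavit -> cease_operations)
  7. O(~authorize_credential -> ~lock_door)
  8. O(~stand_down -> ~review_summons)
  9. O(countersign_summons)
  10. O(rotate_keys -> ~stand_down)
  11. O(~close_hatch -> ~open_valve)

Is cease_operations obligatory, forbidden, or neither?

Premise 6 is O(validate_affidavit -> cease_operations), but O(validate_affidavit) is not derivable from the premises, so it does not yield O(cease_operations).
No premise or chain of K-axiom applications forces O(cease_operations), and none forces O(~cease_operations). So cease_operations is neither obligatory nor forbidden under these norms.

Neither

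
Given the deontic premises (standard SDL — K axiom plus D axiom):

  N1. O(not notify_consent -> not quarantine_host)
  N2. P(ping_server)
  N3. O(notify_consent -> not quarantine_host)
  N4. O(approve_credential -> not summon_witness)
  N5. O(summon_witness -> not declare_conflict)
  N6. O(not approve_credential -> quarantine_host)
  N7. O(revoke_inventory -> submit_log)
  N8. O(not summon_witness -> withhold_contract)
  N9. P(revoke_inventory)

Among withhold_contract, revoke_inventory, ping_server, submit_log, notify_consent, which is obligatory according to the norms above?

withhold_contract

Premises 3 and 1 cover both cases: O(notify_consent -> not quarantine_host) and O(not notify_consent -> not quarantine_host). Since notify_consent ∨ not notify_consent is a tautology, O(not quarantine_host) follows.
The contrapositive of premise 6 (O(not approve_credential -> quarantine_host)) is O(not quarantine_host -> approve_credential), and O(not quarantine_host) is already established, so O(approve_credential).
From O(approve_credential) and premise 4, O(approve_credential -> not summon_witness), we obtain O(not summon_witness).
Applying K to premise 8 (O(not summon_witness -> withhold_contract)) and O(not summon_witness) yields O(withhold_contract).
So O(withhold_contract) holds — withhold_contract is obligatory. None of the other listed options is made obligatory by any chain of premises.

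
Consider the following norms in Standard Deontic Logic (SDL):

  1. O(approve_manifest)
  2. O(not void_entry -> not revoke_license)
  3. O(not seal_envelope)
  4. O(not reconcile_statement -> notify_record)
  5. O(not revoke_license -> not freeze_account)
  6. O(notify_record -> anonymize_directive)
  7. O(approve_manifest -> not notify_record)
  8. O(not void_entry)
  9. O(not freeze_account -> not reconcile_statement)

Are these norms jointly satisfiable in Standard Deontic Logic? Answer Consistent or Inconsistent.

From premise 1 we have O(approve_manifest).
Premise 7 is O(approve_manifest -> not notify_record); since O(approve_manifest), deontic closure gives O(not notify_record).
Premise 4, O(not reconcile_statement -> notify_record), contraposes to O(not notify_record -> reconcile_statement); with O(not notify_record) we get O(reconcile_statement).
Premise 9 is O(not freeze_account -> not reconcile_statement); contrapositively O(reconcile_statement -> freeze_account). Since O(reconcile_statement) holds, K gives O(freeze_account).
The contrapositive of premise 5 (O(not revoke_license -> not freeze_account)) is O(freeze_account -> revoke_license), and O(freeze_account) is already established, so O(revoke_license).
Premise 2 is O(not void_entry -> not revoke_license); contrapositively O(revoke_license -> void_entry). Since O(revoke_license) holds, K gives O(void_entry).
But premise 8 directly asserts O(not void_entry).
We now have both O(void_entry) and O(not void_entry) — void_entry is simultaneously obligatory and forbidden, violating the D-axiom.

Inconsistent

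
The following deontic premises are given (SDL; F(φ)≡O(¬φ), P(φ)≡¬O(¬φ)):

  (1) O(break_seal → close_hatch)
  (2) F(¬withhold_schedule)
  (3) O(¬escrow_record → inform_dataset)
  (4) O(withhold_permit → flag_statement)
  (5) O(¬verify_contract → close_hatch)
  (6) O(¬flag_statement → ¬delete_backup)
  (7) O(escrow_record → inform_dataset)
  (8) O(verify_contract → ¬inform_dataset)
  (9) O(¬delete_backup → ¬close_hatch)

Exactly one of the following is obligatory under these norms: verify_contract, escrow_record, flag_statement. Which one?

Premises 7 and 3 cover both cases: O(escrow_record → inform_dataset) and O(¬escrow_record → inform_dataset). Since escrow_record ∨ ¬escrow_record is a tautology, O(inform_dataset) follows.
The contrapositive of premise 8 (O(verify_contract → ¬inform_dataset)) is O(inform_dataset → ¬verify_contract), and O(inform_dataset) is already established, so O(¬verify_contract).
From O(¬verify_contract) and premise 5, O(¬verify_contract → close_hatch), we obtain O(close_hatch).
Premise 9, O(¬delete_backup → ¬close_hatch), contraposes to O(close_hatch → delete_backup); with O(close_hatch) we get O(delete_backup).
Premise 6 is O(¬flag_statement → ¬delete_backup); contrapositively O(delete_backup → flag_statement). Since O(delete_backup) holds, K gives O(flag_statement).
So O(flag_statement) holds — flag_statement is obligatory. None of the other listed options is made obligatory by any chain of premises.

flag_statement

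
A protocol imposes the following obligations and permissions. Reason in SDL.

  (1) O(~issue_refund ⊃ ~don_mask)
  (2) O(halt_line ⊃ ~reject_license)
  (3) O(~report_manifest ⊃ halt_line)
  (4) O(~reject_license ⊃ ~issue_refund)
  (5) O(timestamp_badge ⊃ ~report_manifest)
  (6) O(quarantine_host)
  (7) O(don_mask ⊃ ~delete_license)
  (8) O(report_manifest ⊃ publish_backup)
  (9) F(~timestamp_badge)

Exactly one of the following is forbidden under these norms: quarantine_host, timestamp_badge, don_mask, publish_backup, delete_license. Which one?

don_mask

F(~timestamp_badge) at premise 9 means O(timestamp_badge).
From O(timestamp_badge) and premise 5, O(timestamp_badge ⊃ ~report_manifest), we obtain O(~report_manifest).
Premise 3 is O(~report_manifest ⊃ halt_line); since O(~report_manifest), deontic closure gives O(halt_line).
With premise 2, O(halt_line ⊃ ~reject_license), the K-axiom yields O(~reject_license).
Premise 4 is O(~reject_license ⊃ ~issue_refund); since O(~reject_license), deontic closure gives O(~issue_refund).
With premise 1, O(~issue_refund ⊃ ~don_mask), the K-axiom yields O(~don_mask).
So O(~don_mask) holds, i.e. don_mask is forbidden. None of the other listed options is forbidden under the premises.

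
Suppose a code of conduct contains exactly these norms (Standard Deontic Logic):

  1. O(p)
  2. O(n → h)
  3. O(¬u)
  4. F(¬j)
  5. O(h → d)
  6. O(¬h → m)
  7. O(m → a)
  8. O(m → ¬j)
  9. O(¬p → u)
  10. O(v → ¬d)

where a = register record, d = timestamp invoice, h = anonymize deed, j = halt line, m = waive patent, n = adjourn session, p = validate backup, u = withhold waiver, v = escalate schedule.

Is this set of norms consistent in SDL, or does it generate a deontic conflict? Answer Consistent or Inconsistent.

Consistent

Premise 9 is O(¬p → u), but O(¬p) is not derivable from the premises, so it does not yield O(u).
So O(u) is not derivable, and the apparent clash with O(¬u) does not arise.
A world satisfying every obligation exists (e.g. a=false, d=true, h=true, j=true, m=false, n=false, p=true, u=false, v=false); no atom is both obligatory and forbidden, so the set is consistent.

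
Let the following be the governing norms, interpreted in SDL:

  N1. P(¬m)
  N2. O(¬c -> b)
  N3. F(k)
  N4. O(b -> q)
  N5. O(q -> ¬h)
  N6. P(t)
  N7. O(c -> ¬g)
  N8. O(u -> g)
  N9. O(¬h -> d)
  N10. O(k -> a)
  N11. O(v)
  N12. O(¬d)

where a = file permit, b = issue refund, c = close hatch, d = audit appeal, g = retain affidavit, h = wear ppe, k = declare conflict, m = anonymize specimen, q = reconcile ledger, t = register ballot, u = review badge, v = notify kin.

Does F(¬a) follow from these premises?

No

Premise 10 is O(k -> a), but O(k) is not derivable from the premises, so it does not yield O(a).
No other premise forces O(a). An ideal world satisfying every premise can still have ¬a true, so F(¬a) is not derivable.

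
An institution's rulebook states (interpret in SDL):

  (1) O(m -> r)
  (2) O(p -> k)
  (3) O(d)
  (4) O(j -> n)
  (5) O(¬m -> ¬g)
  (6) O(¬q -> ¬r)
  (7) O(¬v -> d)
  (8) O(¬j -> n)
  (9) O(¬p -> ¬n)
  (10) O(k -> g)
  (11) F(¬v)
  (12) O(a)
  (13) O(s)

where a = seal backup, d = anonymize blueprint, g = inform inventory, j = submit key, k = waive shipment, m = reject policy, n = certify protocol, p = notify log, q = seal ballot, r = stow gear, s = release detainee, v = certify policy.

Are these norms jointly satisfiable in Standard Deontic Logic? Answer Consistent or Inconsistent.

Premise 7 is O(¬v -> d); even if O(d) held, inferring O(¬v) would be affirming the consequent — invalid.
So O(¬v) is not derivable, and the apparent clash with O(v) does not arise.
A world satisfying every obligation exists (e.g. a=true, d=true, g=true, j=false, k=true, m=true, n=true, p=true, q=true, r=true, s=true, v=true); no atom is both obligatory and forbidden, so the set is consistent.

Consistent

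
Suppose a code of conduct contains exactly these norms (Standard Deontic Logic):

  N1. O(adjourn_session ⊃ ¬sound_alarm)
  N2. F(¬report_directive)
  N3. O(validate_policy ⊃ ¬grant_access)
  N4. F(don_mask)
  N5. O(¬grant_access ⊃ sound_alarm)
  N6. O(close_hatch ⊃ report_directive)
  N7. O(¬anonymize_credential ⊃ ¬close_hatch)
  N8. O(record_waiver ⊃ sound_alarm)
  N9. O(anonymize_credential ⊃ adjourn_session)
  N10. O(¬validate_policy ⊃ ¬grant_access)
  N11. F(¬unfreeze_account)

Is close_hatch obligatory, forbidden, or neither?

Forbidden

Premises 3 and 10 cover both cases: O(validate_policy ⊃ ¬grant_access) and O(¬validate_policy ⊃ ¬grant_access). Since validate_policy ∨ ¬validate_policy is a tautology, O(¬grant_access) follows.
With premise 5, O(¬grant_access ⊃ sound_alarm), the K-axiom yields O(sound_alarm).
The contrapositive of premise 1 (O(adjourn_session ⊃ ¬sound_alarm)) is O(sound_alarm ⊃ ¬adjourn_session), and O(sound_alarm) is already established, so O(¬adjourn_session).
Premise 9 is O(anonymize_credential ⊃ adjourn_session); contrapositively O(¬adjourn_session ⊃ ¬anonymize_credential). Since O(¬adjourn_session) holds, K gives O(¬anonymize_credential).
Applying K to premise 7 (O(¬anonymize_credential ⊃ ¬close_hatch)) and O(¬anonymize_credential) yields O(¬close_hatch).
Premises 2, 4, 6, 8, 11 do not contribute to this derivation.
Thus O(¬close_hatch), which is F(close_hatch): close_hatch is forbidden.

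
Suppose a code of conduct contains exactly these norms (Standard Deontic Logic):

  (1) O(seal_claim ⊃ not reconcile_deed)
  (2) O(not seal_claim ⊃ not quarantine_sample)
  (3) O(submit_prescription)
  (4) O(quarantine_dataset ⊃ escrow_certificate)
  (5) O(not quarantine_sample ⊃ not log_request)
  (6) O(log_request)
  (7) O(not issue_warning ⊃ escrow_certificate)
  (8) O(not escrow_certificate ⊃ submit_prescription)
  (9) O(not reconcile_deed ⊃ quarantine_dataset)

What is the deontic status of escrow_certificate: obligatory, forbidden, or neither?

Obligatory

From premise 6 we have O(log_request).
Premise 5, O(not quarantine_sample ⊃ not log_request), contraposes to O(log_request ⊃ quarantine_sample); with O(log_request) we get O(quarantine_sample).
Premise 2 is O(not seal_claim ⊃ not quarantine_sample); contrapositively O(quarantine_sample ⊃ seal_claim). Since O(quarantine_sample) holds, K gives O(seal_claim).
Applying K to premise 1 (O(seal_claim ⊃ not reconcile_deed)) and O(seal_claim) yields O(not reconcile_deed).
Premise 9 is O(not reconcile_deed ⊃ quarantine_dataset); since O(not reconcile_deed), deontic closure gives O(quarantine_dataset).
From O(quarantine_dataset) and premise 4, O(quarantine_dataset ⊃ escrow_certificate), we obtain O(escrow_certificate).
Premises 3, 7, 8 do not contribute to this derivation.
Hence escrow_certificate is obligatory.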